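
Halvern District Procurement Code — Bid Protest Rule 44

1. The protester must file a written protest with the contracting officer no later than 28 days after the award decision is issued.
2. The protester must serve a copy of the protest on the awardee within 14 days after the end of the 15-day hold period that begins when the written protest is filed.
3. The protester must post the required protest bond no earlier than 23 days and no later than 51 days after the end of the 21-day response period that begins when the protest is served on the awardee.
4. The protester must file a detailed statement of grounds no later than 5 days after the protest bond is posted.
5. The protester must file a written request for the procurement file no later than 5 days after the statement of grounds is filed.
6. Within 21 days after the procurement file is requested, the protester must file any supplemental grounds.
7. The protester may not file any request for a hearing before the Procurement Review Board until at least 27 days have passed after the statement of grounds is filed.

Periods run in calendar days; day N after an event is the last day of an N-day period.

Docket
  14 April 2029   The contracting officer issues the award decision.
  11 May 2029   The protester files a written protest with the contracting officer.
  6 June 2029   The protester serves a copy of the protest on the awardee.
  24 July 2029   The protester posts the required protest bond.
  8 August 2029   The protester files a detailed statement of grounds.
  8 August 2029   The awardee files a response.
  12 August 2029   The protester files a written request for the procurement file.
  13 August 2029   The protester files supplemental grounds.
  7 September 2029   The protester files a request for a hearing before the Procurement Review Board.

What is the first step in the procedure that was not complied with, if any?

Step 1 — counting 28 days from 14 April 2029 (when the award decision is issued) gives a deadline of 12 May 2029; 11 May 2029 is within that limit.
Step 2 — counting 14 days from 26 May 2029 (end of the 15-day hold period, which began when the written protest is filed on 11 May 2029) gives a deadline of 9 June 2029; done 6 June 2029 — timely.
Step 3 — 23 and 51 days from 27 June 2029 (end of the 21-day response period, which began when the protest is served on the awardee on 6 June 2029) are 20 July 2029 and 17 August 2029 respectively; done 24 July 2029 — within the window.
Step 4 — counting 5 days from 24 July 2029 (when the protest bond is posted) gives a deadline of 29 July 2029; done 8 August 2029 — 10 days late.

Step 4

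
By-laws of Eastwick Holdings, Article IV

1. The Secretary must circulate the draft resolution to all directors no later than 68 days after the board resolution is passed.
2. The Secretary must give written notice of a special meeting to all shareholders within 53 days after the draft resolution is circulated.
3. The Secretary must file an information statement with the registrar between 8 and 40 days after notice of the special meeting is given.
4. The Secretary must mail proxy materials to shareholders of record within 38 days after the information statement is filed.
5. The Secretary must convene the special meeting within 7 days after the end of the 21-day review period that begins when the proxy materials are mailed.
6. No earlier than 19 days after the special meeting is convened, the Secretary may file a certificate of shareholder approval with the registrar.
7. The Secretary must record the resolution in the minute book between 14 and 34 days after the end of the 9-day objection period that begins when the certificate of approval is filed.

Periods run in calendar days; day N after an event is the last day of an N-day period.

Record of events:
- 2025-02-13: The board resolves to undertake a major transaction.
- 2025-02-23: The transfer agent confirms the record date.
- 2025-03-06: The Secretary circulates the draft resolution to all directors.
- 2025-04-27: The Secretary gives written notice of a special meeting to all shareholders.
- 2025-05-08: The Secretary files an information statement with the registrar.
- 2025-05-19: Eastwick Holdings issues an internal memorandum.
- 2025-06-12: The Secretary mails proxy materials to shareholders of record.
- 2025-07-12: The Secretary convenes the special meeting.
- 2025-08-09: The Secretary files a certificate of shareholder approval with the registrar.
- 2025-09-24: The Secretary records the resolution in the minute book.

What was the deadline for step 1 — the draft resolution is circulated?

Step 1 runs from 2025-02-13, when the board resolution is passed. 68 days after 2025-02-13 is 2025-04-22.

2025-04-22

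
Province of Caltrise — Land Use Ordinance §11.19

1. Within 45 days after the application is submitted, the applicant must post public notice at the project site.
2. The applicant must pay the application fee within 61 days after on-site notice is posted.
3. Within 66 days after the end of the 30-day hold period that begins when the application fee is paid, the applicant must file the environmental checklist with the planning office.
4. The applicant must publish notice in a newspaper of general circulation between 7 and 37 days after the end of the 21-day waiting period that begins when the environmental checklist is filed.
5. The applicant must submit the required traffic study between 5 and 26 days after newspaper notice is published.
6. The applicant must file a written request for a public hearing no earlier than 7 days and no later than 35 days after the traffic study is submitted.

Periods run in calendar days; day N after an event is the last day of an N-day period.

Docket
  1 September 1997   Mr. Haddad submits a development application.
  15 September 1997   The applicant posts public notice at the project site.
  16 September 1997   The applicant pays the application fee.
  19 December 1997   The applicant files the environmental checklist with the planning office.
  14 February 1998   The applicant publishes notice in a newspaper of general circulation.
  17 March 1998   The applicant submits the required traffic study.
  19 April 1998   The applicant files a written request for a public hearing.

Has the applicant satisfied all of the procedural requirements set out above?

(1) due by 1 September 1997 + 45 days = 16 October 1997; completed 15 September 1997, before the deadline.
(2) due by 15 September 1997 + 61 days = 15 November 1997; 16 September 1997 is within that limit.
(3) due by 16 October 1997 + 66 days = 21 December 1997; completed 19 December 1997, before the deadline.
(4) the permitted window runs from 9 January 1998 + 7 = 16 January 1998 to 9 January 1998 + 37 = 15 February 1998; done 14 February 1998 — within the window.
(5) the permitted window runs from 14 February 1998 + 5 = 19 February 1998 to 14 February 1998 + 26 = 12 March 1998; done 17 March 1998 — 5 days after the window closed.
Later steps need not be reached.

No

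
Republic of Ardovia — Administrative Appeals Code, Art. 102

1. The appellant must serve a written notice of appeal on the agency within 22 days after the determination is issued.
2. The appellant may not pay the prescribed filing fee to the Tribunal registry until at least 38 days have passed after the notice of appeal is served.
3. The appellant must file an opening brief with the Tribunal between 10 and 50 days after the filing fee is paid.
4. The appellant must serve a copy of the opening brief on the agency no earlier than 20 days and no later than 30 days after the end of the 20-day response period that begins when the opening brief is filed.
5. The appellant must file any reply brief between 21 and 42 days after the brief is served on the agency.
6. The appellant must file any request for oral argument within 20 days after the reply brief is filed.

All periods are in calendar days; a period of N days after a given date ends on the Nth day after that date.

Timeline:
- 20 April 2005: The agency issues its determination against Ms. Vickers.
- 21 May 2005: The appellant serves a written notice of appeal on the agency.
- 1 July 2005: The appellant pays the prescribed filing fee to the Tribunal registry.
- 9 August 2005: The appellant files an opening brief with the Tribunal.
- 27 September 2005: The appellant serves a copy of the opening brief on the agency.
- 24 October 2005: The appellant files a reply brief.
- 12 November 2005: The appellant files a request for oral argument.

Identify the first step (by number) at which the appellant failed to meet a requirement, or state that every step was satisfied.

(1) due by 20 April 2005 + 22 days = 12 May 2005; not done until 21 May 2005, 9 days after the deadline.
No need to go further; step 1 was not satisfied.

Step 1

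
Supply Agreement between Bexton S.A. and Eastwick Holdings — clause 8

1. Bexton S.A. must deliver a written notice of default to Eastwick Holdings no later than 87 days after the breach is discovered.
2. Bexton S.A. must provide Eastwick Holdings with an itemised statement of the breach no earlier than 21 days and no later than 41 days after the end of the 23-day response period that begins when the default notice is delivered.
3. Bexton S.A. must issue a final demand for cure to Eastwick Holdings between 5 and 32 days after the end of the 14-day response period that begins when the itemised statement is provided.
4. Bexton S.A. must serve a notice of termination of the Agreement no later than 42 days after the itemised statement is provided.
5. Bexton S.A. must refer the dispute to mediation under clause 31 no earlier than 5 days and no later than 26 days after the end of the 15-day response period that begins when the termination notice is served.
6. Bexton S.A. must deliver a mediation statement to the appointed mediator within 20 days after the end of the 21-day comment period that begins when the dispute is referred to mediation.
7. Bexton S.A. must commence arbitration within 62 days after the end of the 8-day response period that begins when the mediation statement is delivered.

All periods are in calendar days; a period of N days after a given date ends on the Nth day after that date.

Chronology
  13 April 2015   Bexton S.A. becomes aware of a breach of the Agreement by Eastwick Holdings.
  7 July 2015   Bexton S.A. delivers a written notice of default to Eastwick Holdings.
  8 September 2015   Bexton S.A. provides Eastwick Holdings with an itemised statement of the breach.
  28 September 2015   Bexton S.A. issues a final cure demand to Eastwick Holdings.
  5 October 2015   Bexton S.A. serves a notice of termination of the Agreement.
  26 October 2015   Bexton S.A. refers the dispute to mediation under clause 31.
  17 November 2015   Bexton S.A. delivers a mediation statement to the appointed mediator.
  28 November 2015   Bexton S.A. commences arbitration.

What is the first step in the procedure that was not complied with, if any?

None — every step was satisfied

Step 1: 87 days after 13 April 2015 (when the breach is discovered) is 9 July 2015; 7 July 2015 is within that limit.
Step 2: the window is 21–41 days after 30 July 2015 (end of the 23-day response period, which began when the default notice is delivered on 7 July 2015), so 20 August 2015 through 9 September 2015; 8 September 2015 falls inside that range.
Step 3: the window is 5–32 days after 22 September 2015 (end of the 14-day response period, which began when the itemised statement is provided on 8 September 2015), so 27 September 2015 through 24 October 2015; done 28 September 2015 — within the window.
Step 4: 42 days after 8 September 2015 (when the itemised statement is provided) is 20 October 2015; done 5 October 2015 — timely.
Step 5: the window is 5–26 days after 20 October 2015 (end of the 15-day response period, which began when the termination notice is served on 5 October 2015), so 25 October 2015 through 15 November 2015; done 26 October 2015 — within the window.
Step 6: 20 days after 16 November 2015 (end of the 21-day comment period, which began when the dispute is referred to mediation on 26 October 2015) is 6 December 2015; completed 17 November 2015, before the deadline.
Step 7: 62 days after 25 November 2015 (end of the 8-day response period, which began when the mediation statement is delivered on 17 November 2015) is 26 January 2016; 28 November 2015 is within that limit.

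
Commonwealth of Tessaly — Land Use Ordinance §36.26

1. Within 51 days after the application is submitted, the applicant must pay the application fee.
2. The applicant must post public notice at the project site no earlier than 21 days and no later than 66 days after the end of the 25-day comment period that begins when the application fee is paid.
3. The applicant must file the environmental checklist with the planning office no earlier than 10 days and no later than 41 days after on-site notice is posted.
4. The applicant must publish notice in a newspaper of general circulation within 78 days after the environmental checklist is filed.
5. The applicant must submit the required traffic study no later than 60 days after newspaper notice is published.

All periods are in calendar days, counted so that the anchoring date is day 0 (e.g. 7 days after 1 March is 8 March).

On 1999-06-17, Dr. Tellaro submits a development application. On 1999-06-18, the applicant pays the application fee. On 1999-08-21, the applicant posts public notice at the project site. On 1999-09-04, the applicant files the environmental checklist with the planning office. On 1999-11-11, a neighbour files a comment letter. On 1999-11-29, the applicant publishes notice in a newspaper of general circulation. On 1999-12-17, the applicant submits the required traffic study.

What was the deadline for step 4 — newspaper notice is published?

Step 4 runs from 1999-09-04, when the environmental checklist is filed. 78 days after 1999-09-04 is 1999-11-21.

1999-11-21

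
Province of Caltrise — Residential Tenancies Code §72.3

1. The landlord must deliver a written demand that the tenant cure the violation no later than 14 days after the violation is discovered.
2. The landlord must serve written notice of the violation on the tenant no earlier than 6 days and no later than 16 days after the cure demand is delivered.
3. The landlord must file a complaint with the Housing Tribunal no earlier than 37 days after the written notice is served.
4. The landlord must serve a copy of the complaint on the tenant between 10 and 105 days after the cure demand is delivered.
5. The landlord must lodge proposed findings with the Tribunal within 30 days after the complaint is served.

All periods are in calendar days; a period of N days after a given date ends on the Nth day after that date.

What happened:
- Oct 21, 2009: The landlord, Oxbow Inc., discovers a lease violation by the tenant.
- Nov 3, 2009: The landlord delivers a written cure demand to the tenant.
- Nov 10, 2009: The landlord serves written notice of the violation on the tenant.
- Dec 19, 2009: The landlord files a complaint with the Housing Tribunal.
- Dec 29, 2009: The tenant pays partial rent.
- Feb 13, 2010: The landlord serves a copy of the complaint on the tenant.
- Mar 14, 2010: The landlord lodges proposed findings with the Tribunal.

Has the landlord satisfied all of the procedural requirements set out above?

Yes

(1) due by Oct 21, 2009 + 14 days = Nov 4, 2009; done Nov 3, 2009 — timely.
(2) the permitted window runs from Nov 3, 2009 + 6 = Nov 9, 2009 to Nov 3, 2009 + 16 = Nov 19, 2009; Nov 10, 2009 falls inside that range.
(3) permitted from Nov 10, 2009 + 37 days = Dec 17, 2009 onward; done Dec 19, 2009 — permitted.
(4) the permitted window runs from Nov 3, 2009 + 10 = Nov 13, 2009 to Nov 3, 2009 + 105 = Feb 16, 2010; done Feb 13, 2010, which is between those dates.
(5) due by Feb 13, 2010 + 30 days = Mar 15, 2010; done Mar 14, 2010 — timely.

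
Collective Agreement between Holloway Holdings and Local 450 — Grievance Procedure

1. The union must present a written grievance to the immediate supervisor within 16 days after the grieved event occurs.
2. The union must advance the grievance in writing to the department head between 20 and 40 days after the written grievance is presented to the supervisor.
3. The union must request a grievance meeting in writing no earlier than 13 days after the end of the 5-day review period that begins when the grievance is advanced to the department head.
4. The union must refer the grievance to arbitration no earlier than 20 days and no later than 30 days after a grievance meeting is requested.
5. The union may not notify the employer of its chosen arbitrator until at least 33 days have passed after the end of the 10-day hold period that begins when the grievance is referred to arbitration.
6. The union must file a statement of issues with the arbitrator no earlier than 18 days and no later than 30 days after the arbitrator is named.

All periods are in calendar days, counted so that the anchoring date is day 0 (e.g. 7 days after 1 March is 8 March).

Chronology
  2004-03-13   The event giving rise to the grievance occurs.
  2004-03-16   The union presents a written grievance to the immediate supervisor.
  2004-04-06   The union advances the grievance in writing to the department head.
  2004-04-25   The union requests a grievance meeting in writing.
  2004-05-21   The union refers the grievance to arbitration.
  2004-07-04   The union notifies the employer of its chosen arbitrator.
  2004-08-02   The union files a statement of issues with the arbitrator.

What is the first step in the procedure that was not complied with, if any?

None — every step was satisfied

Step 1 — counting 16 days from 2004-03-13 (when the grieved event occurs) gives a deadline of 2004-03-29; completed 2004-03-16, before the deadline.
Step 2 — 20 and 40 days from 2004-03-16 (when the written grievance is presented to the supervisor) are 2004-04-05 and 2004-04-25 respectively; 2004-04-06 falls inside that range.
Step 3 — must wait 13 days from 2004-04-11 (end of the 5-day review period, which began when the grievance is advanced to the department head on 2004-04-06), so not before 2004-04-24; done 2004-04-25 — permitted.
Step 4 — 20 and 30 days from 2004-04-25 (when a grievance meeting is requested) are 2004-05-15 and 2004-05-25 respectively; 2004-05-21 falls inside that range.
Step 5 — must wait 33 days from 2004-05-31 (end of the 10-day hold period, which began when the grievance is referred to arbitration on 2004-05-21), so not before 2004-07-03; 2004-07-04 is on or after that date.
Step 6 — 18 and 30 days from 2004-07-04 (when the arbitrator is named) are 2004-07-22 and 2004-08-03 respectively; 2004-08-02 falls inside that range.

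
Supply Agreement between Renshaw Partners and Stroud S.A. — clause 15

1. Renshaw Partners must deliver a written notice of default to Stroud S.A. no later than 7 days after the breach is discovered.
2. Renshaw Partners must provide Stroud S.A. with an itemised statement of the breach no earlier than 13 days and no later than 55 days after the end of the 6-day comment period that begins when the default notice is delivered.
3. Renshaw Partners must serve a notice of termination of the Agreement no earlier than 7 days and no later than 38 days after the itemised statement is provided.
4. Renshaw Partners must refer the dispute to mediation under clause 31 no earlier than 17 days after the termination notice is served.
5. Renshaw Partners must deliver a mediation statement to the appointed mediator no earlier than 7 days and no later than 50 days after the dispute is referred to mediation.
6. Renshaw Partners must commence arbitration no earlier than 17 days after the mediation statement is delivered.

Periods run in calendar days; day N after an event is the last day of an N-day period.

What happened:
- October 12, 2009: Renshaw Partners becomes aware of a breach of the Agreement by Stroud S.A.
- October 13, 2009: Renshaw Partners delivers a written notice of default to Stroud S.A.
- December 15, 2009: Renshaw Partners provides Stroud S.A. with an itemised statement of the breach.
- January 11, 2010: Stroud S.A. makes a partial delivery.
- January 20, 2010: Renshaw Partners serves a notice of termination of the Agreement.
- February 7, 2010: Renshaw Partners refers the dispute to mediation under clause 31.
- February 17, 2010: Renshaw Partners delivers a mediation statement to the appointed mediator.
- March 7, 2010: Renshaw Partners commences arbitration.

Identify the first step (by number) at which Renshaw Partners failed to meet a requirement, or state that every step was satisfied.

Step 2

Step 1 — counting 7 days from October 12, 2009 (when the breach is discovered) gives a deadline of October 19, 2009; done October 13, 2009 — timely.
Step 2 — 13 and 55 days from October 19, 2009 (end of the 6-day comment period, which began when the default notice is delivered on October 13, 2009) are November 1, 2009 and December 13, 2009 respectively; December 15, 2009 is 2 days past the end of the window.
The analysis stops there.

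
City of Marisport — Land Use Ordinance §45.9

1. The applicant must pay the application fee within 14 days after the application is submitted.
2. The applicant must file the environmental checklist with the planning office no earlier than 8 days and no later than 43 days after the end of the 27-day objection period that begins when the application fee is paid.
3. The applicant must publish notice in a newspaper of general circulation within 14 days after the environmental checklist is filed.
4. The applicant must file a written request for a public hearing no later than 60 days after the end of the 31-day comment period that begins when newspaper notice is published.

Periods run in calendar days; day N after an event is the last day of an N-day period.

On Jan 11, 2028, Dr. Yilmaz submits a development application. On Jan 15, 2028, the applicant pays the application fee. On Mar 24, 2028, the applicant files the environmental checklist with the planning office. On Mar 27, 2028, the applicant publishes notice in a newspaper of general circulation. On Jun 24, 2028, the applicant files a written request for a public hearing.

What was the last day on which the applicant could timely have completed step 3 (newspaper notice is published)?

Step 3 runs from Mar 24, 2028, when the environmental checklist is filed. 14 days after Mar 24, 2028 is Apr 7, 2028.

Apr 7, 2028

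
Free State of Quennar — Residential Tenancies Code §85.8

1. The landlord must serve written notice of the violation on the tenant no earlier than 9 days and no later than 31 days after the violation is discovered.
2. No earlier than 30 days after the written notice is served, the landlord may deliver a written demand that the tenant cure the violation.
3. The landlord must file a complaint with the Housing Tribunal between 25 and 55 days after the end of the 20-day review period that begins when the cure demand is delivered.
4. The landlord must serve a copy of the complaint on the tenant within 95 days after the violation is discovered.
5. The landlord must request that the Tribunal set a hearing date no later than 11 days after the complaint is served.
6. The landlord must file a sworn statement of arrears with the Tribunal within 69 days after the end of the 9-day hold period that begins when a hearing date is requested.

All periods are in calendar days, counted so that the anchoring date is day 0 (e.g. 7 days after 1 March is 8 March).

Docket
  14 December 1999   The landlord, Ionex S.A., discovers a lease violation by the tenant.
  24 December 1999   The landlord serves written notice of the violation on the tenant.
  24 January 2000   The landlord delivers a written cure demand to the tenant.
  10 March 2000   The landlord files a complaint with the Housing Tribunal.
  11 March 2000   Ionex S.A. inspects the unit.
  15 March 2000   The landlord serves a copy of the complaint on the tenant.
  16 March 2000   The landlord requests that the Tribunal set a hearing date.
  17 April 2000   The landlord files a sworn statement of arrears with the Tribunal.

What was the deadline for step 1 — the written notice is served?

14 January 2000

Step 1 runs from 14 December 1999, when the violation is discovered. The window is 9–31 days after 14 December 1999; it closes on 14 January 2000.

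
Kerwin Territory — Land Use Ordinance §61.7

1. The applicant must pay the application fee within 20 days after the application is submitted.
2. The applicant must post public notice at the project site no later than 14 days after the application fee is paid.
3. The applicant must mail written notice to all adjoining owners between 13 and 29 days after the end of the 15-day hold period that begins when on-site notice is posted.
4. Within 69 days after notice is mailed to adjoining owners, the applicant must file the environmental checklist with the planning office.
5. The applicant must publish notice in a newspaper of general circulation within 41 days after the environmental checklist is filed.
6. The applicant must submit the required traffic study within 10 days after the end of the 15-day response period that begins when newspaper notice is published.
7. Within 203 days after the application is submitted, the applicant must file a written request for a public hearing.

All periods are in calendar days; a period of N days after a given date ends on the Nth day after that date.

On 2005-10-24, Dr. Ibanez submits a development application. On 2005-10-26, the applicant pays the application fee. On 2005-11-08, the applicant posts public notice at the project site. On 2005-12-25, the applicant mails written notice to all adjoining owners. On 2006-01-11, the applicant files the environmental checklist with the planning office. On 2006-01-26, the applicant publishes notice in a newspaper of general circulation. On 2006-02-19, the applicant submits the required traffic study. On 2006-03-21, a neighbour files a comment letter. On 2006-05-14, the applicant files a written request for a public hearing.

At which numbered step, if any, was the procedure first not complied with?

Step 3

Step 1 — counting 20 days from 2005-10-24 (when the application is submitted) gives a deadline of 2005-11-13; 2005-10-26 is within that limit.
Step 2 — counting 14 days from 2005-10-26 (when the application fee is paid) gives a deadline of 2005-11-09; completed 2005-11-08, before the deadline.
Step 3 — 13 and 29 days from 2005-11-23 (end of the 15-day hold period, which began when on-site notice is posted on 2005-11-08) are 2005-12-06 and 2005-12-22 respectively; done 2005-12-25 — 3 days after the window closed.
The analysis stops there.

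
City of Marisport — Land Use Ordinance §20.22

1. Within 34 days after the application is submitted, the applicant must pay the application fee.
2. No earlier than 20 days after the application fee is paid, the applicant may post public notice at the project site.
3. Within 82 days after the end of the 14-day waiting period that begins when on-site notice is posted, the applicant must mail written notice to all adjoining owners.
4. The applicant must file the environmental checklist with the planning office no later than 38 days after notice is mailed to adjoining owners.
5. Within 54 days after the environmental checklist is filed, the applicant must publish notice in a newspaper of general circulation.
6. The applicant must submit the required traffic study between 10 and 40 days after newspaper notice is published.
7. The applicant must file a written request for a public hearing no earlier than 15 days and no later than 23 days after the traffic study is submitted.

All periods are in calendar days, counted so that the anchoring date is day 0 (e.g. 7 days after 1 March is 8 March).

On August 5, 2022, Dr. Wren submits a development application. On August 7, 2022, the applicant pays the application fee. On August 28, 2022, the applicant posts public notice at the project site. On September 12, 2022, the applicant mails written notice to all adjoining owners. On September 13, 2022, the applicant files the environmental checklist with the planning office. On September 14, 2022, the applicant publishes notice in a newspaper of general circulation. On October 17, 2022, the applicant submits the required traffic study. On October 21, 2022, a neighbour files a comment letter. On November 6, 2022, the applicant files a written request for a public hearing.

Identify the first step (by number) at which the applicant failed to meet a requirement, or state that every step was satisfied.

(1) due by August 5, 2022 + 34 days = September 8, 2022; done August 7, 2022 — timely.
(2) permitted from August 7, 2022 + 20 days = August 27, 2022 onward; August 28, 2022 is on or after that date.
(3) due by September 11, 2022 + 82 days = December 2, 2022; done September 12, 2022 — timely.
(4) due by September 12, 2022 + 38 days = October 20, 2022; done September 13, 2022 — timely.
(5) due by September 13, 2022 + 54 days = November 6, 2022; done September 14, 2022 — timely.
(6) the permitted window runs from September 14, 2022 + 10 = September 24, 2022 to September 14, 2022 + 40 = October 24, 2022; done October 17, 2022 — within the window.
(7) the permitted window runs from October 17, 2022 + 15 = November 1, 2022 to October 17, 2022 + 23 = November 9, 2022; November 6, 2022 falls inside that range.

None — every step was satisfied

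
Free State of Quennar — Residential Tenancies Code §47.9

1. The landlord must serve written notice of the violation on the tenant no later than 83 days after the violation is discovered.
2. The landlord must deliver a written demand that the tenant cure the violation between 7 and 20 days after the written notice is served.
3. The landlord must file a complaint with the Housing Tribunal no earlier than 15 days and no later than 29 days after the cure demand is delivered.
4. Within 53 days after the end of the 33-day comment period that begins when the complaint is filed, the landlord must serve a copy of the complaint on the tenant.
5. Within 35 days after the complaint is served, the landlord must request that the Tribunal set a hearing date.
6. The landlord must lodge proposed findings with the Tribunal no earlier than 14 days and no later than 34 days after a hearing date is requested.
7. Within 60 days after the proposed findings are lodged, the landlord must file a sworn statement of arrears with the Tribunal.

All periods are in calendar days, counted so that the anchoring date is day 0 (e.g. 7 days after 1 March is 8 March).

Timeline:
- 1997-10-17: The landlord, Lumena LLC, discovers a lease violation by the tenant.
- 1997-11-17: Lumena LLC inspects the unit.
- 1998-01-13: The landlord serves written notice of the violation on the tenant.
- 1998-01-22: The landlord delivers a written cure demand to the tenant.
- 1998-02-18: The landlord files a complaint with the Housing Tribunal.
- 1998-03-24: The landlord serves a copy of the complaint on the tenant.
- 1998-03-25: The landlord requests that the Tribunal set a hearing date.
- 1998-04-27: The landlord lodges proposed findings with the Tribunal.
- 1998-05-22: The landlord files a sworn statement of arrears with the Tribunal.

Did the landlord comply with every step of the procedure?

Step 1 — counting 83 days from 1997-10-17 (when the violation is discovered) gives a deadline of 1998-01-08; done 1998-01-13 — 5 days late.
Later steps need not be reached.

No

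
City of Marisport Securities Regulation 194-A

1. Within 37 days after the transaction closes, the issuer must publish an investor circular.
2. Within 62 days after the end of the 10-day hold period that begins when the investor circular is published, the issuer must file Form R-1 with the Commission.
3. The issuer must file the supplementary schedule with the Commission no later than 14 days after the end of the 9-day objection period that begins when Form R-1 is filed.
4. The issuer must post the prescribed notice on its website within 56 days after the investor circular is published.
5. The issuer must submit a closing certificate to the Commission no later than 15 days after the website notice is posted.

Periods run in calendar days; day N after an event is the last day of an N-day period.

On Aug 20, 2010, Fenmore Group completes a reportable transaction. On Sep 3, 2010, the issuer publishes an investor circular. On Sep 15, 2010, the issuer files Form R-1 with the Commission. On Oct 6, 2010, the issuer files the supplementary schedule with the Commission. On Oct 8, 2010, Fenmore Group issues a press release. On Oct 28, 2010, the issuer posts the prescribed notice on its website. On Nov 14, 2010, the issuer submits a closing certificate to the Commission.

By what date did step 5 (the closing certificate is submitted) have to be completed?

Step 5 runs from Oct 28, 2010, when the website notice is posted. 15 days after Oct 28, 2010 is Nov 12, 2010.

Nov 12, 2010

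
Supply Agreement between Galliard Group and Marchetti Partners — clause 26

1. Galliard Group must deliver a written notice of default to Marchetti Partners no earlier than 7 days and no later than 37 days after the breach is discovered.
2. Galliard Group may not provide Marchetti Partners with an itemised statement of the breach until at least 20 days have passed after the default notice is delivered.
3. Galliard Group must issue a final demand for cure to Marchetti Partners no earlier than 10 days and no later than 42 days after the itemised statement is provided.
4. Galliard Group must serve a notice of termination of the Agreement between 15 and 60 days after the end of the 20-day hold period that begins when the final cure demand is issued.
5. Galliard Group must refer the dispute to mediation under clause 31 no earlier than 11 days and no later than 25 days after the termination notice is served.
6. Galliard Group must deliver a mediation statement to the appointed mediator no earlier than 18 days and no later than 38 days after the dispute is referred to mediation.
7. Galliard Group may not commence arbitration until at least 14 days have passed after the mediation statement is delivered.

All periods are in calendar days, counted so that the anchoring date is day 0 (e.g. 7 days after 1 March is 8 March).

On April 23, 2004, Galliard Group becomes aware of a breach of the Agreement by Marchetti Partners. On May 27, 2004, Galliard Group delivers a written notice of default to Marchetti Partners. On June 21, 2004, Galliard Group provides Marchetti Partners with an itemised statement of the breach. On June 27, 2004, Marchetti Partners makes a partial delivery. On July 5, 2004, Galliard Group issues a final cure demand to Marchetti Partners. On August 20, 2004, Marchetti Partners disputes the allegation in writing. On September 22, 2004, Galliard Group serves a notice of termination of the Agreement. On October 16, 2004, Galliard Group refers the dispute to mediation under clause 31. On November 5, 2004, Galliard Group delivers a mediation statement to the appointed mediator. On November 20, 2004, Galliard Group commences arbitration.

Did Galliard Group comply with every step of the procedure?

(1) the permitted window runs from April 23, 2004 + 7 = April 30, 2004 to April 23, 2004 + 37 = May 30, 2004; May 27, 2004 falls inside that range.
(2) permitted from May 27, 2004 + 20 days = June 16, 2004 onward; done June 21, 2004 — permitted.
(3) the permitted window runs from June 21, 2004 + 10 = July 1, 2004 to June 21, 2004 + 42 = August 2, 2004; done July 5, 2004, which is between those dates.
(4) the permitted window runs from July 25, 2004 + 15 = August 9, 2004 to July 25, 2004 + 60 = September 23, 2004; done September 22, 2004 — within the window.
(5) the permitted window runs from September 22, 2004 + 11 = October 3, 2004 to September 22, 2004 + 25 = October 17, 2004; done October 16, 2004, which is between those dates.
(6) the permitted window runs from October 16, 2004 + 18 = November 3, 2004 to October 16, 2004 + 38 = November 23, 2004; done November 5, 2004, which is between those dates.
(7) permitted from November 5, 2004 + 14 days = November 19, 2004 onward; done November 20, 2004 — permitted.

Yes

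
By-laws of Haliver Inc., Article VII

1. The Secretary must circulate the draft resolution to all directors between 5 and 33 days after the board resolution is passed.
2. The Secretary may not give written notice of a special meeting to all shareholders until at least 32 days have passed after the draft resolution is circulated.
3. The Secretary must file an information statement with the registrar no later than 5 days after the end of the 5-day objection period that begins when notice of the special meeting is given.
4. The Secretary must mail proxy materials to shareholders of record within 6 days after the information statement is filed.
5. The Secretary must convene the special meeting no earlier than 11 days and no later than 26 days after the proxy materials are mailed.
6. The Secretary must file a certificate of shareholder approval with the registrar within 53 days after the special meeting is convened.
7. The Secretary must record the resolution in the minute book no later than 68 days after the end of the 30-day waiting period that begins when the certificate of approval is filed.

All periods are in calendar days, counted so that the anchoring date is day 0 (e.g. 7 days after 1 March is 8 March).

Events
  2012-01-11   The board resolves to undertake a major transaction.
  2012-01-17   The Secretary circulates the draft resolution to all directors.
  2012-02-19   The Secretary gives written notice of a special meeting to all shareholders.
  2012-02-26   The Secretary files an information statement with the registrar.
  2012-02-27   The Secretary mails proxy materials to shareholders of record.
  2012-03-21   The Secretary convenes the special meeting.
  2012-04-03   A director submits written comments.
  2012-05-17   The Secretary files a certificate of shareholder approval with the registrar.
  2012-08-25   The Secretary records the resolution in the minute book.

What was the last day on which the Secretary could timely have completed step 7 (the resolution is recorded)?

2012-08-23

The certificate of approval is filed on 2012-05-17; the 30-day waiting period therefore ends 2012-06-16, and step 7 runs from that date. 68 days after 2012-06-16 is 2012-08-23.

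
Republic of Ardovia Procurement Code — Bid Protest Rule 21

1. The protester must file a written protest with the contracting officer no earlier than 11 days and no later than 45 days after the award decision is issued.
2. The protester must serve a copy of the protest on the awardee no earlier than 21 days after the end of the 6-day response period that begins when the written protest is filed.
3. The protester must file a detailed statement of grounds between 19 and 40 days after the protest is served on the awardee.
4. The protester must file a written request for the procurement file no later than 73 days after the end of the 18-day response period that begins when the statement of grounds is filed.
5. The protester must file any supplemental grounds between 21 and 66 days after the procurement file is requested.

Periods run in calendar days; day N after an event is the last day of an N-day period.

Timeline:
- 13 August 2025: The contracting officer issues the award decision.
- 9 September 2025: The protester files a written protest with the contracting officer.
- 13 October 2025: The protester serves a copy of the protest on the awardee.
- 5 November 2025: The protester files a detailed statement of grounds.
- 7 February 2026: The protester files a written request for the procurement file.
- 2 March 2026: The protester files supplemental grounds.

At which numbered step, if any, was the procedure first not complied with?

Step 4

Step 1: the window is 11–45 days after 13 August 2025 (when the award decision is issued), so 24 August 2025 through 27 September 2025; done 9 September 2025 — within the window.
Step 2: the earliest permitted date is 21 days after 15 September 2025 (end of the 6-day response period, which began when the written protest is filed on 9 September 2025), i.e. 6 October 2025; done 13 October 2025, after the minimum wait.
Step 3: the window is 19–40 days after 13 October 2025 (when the protest is served on the awardee), so 1 November 2025 through 22 November 2025; done 5 November 2025 — within the window.
Step 4: 73 days after 23 November 2025 (end of the 18-day response period, which began when the statement of grounds is filed on 5 November 2025) is 4 February 2026; done 7 February 2026 — 3 days late.
Later steps need not be reached.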